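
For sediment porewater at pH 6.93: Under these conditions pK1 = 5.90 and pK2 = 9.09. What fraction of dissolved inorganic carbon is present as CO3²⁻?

α₂ = 0.00629

α₂ = 1 / (1 + [H⁺]/K2 + [H⁺]²/(K1K2)) = 1 / (1 + 10^+2.16 + 10^+1.13)
   = 1 / (1 + 144.54 + 13.490) = 1/159.03 = 0.006288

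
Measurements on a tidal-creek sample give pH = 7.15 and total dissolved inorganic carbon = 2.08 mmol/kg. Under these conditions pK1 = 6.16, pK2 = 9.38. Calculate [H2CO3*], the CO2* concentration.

α₀ = 1 / (1 + K1/[H⁺] + K1K2/[H⁺]²) = 1 / (1 + 10^+0.99 + 10^-1.24)
   = 1 / (1 + 9.7724 + 0.057544) = 1/10.830 = 0.09234
[CO2*] = α₀ × DIC = 0.09234 × 2.08 = 0.192 mmol/kg

[CO2*] = 0.192 mmol/kg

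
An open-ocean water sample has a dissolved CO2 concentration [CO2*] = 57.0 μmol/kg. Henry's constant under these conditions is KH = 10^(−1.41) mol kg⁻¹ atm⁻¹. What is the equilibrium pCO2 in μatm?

pCO2 = 1470 μatm

KH = 10^(−1.41) = 3.890×10^-2 mol kg⁻¹ atm⁻¹
pCO2 = [CO2*]/KH = 57.0×10^-6 / 3.890×10^-2 = 1.47×10^-3 atm = 1470 μatm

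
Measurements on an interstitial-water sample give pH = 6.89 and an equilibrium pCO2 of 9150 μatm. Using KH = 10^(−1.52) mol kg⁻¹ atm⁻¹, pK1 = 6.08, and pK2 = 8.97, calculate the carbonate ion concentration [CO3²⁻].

[CO2*] = KH · pCO2 = 10^(−1.52) × 9150×10^-6 = 2.763×10^-4 mol/kg
α₀ = 1/(1 + K1/[H⁺] + K1K2/[H⁺]²) = 1/(1 + 10^+0.81 + 10^-1.27) = 0.1332
DIC = [CO2*]/α₀ = 2.763×10^-4 / 0.1332 = 2.075 mmol/kg
[CO3²⁻] = α₂·DIC; α₂ = 0.007151, so [CO3²⁻] = 0.007151 × 2.075 = 0.0148 mmol/kg = 14.8 μmol/kg

[CO3²⁻] = 14.8 μmol/kg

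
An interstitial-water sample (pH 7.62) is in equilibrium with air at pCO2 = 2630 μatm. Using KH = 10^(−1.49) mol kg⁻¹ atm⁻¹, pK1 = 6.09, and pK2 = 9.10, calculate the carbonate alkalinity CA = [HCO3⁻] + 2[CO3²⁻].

[CO2*] = KH · pCO2 = 10^(−1.49) × 2630×10^-6 = 8.511×10^-5 mol/kg
α₀ = 1/(1 + K1/[H⁺] + K1K2/[H⁺]²) = 1/(1 + 10^+1.53 + 10^+0.05) = 0.02777
DIC = [CO2*]/α₀ = 8.511×10^-5 / 0.02777 = 3.064 mmol/kg
CA = (α₁ + 2α₂)·DIC = (0.9411 + 2×0.03116) × 3.064 = 3.07 mmol/kg

CA = 3.07 mmol/kg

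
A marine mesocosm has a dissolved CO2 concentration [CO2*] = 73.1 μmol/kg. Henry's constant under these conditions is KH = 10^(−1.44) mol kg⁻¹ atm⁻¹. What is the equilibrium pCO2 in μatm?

pCO2 = 2010 μatm

KH = 10^(−1.44) = 3.631×10^-2 mol kg⁻¹ atm⁻¹
pCO2 = [CO2*]/KH = 73.1×10^-6 / 3.631×10^-2 = 2.01×10^-3 atm = 2010 μatm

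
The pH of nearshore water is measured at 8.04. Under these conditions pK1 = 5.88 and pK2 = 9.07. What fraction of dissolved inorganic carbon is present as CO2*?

α₀ = 1 / (1 + K1/[H⁺] + K1K2/[H⁺]²) = 1 / (1 + 10^+2.16 + 10^+1.13)
   = 1 / (1 + 144.54 + 13.490) = 1/159.03 = 0.006288

α₀ = 0.00629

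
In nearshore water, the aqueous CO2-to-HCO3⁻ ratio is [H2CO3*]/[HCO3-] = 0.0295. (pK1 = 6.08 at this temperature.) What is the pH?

pH = 7.61

From K1 = [H⁺][HCO3-]/[H2CO3*]:  pH = pK1 − log₁₀([H2CO3*]/[HCO3-])
log₁₀(0.0295) = -1.530
pH = 6.08 − (-1.530) = 7.61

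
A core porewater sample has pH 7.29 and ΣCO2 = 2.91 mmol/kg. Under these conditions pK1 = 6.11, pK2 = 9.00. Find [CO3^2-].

α₂ = 1 / (1 + [H⁺]/K2 + [H⁺]²/(K1K2)) = 1 / (1 + 10^+1.71 + 10^+0.53)
   = 1 / (1 + 51.286 + 3.3884) = 1/55.675 = 0.01796
[CO3²⁻] = α₂ × DIC = 0.01796 × 2.91 = 0.0523 mmol/kg

[CO3²⁻] = 0.0523 mmol/kg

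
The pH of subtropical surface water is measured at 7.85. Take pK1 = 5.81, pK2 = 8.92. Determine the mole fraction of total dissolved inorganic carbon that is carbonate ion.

α₂ = 0.0778

α₂ = 1 / (1 + [H⁺]/K2 + [H⁺]²/(K1K2)) = 1 / (1 + 10^+1.07 + 10^-0.97)
   = 1 / (1 + 11.749 + 0.10715) = 1/12.856 = 0.07778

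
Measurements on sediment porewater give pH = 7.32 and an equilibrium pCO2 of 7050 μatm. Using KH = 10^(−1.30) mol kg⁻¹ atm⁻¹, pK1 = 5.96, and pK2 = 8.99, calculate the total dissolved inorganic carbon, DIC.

[CO2*] = KH · pCO2 = 10^(−1.30) × 7050×10^-6 = 3.533×10^-4 mol/kg
α₀ = 1/(1 + K1/[H⁺] + K1K2/[H⁺]²) = 1/(1 + 10^+1.36 + 10^-0.31) = 0.04099
DIC = [CO2*]/α₀ = 3.533×10^-4 / 0.04099 = 8.62 mmol/kg

DIC = 8.62 mmol/kg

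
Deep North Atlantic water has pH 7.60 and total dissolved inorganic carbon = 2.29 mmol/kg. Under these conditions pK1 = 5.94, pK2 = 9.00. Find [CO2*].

[CO2*] = 0.0472 mmol/kg

α₀ = 1 / (1 + K1/[H⁺] + K1K2/[H⁺]²) = 1 / (1 + 10^+1.66 + 10^+0.26)
   = 1 / (1 + 45.709 + 1.8197) = 1/48.529 = 0.02061
[CO2*] = α₀ × DIC = 0.02061 × 2.29 = 0.0472 mmol/kg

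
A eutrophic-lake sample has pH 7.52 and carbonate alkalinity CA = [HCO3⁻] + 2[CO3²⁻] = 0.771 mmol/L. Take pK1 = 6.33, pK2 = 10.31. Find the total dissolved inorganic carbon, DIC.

DIC = 0.819 mmol/L

CA = [HCO3⁻] + 2[CO3²⁻] = (α₁ + 2α₂)·DIC
At pH 7.52: [H⁺]/K1 = 10^-1.19 = 0.064565, K2/[H⁺] = 10^-2.79 = 0.0016218
α₁ = 1/(1 + 0.064565 + 0.0016218) = 1/1.0662 = 0.9379; α₂ = α₁·K2/[H⁺] = 0.001521
α₁ + 2α₂ = 0.9410
DIC = CA / (α₁ + 2α₂) = 0.771 / 0.9410 = 0.819 mmol/L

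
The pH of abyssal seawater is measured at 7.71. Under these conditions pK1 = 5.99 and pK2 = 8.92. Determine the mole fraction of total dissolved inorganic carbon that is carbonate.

α₂ = 1 / (1 + [H⁺]/K2 + [H⁺]²/(K1K2)) = 1 / (1 + 10^+1.21 + 10^-0.51)
   = 1 / (1 + 16.218 + 0.30903) = 1/17.527 = 0.05705

α₂ = 0.0571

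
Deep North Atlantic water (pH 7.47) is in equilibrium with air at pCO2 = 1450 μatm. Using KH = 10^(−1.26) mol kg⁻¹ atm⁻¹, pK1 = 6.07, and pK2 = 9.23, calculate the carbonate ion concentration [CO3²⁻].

[CO3²⁻] = 0.0348 mmol/kg

[CO2*] = KH · pCO2 = 10^(−1.26) × 1450×10^-6 = 7.968×10^-5 mol/kg
α₀ = 1/(1 + K1/[H⁺] + K1K2/[H⁺]²) = 1/(1 + 10^+1.40 + 10^-0.36) = 0.03766
DIC = [CO2*]/α₀ = 7.968×10^-5 / 0.03766 = 2.116 mmol/kg
[CO3²⁻] = α₂·DIC; α₂ = 0.01644, so [CO3²⁻] = 0.01644 × 2.116 = 0.0348 mmol/kg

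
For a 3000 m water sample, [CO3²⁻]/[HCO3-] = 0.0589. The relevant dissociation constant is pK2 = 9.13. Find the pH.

pH = 7.90

From K2 = [H⁺][CO3²⁻]/[HCO3-]:  pH = pK2 + log₁₀([CO3²⁻]/[HCO3-])
log₁₀(0.0589) = -1.230
pH = 9.13 + (-1.230) = 7.90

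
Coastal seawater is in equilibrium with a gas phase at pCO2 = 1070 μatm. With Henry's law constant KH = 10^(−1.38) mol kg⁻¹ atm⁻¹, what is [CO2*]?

[CO2*] = 44.6 μmol/kg

KH = 10^(−1.38) = 4.169×10^-2 mol kg⁻¹ atm⁻¹
[CO2*] = KH · pCO2 = 4.169×10^-2 × 1070×10^-6 atm = 4.46×10^-5 mol/kg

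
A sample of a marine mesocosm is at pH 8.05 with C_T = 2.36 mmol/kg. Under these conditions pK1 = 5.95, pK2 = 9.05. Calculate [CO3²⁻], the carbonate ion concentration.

α₂ = 1 / (1 + [H⁺]/K2 + [H⁺]²/(K1K2)) = 1 / (1 + 10^+1.00 + 10^-1.10)
   = 1 / (1 + 10.000 + 0.079433) = 1/11.079 = 0.09026
[CO3²⁻] = α₂ × DIC = 0.09026 × 2.36 = 0.213 mmol/kg

[CO3²⁻] = 0.213 mmol/kg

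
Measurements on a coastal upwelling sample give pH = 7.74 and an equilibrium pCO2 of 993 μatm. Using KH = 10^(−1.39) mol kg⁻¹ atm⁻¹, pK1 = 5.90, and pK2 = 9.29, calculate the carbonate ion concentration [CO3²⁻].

[CO2*] = KH · pCO2 = 10^(−1.39) × 993×10^-6 = 4.045×10^-5 mol/kg
α₀ = 1/(1 + K1/[H⁺] + K1K2/[H⁺]²) = 1/(1 + 10^+1.84 + 10^+0.29) = 0.01386
DIC = [CO2*]/α₀ = 4.045×10^-5 / 0.01386 = 2.918 mmol/kg
[CO3²⁻] = α₂·DIC; α₂ = 0.02703, so [CO3²⁻] = 0.02703 × 2.918 = 0.0789 mmol/kg

[CO3²⁻] = 0.0789 mmol/kg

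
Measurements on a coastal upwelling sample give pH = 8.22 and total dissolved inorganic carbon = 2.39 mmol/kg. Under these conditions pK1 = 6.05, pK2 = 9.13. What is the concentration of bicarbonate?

[HCO3⁻] = 2.12 mmol/kg

α₁ = 1 / (1 + [H⁺]/K1 + K2/[H⁺]) = 1 / (1 + 10^-2.17 + 10^-0.91)
   = 1 / (1 + 0.0067608 + 0.12303) = 1/1.1298 = 0.8851
[HCO3⁻] = α₁ × DIC = 0.8851 × 2.39 = 2.12 mmol/kg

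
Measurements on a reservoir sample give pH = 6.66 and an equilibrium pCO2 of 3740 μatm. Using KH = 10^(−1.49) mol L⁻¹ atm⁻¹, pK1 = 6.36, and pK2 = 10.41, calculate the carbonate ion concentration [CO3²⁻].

[CO3²⁻] = 0.0429 μmol/L

[CO2*] = KH · pCO2 = 10^(−1.49) × 3740×10^-6 = 1.210×10^-4 mol/L
α₀ = 1/(1 + K1/[H⁺] + K1K2/[H⁺]²) = 1/(1 + 10^+0.30 + 10^-3.45) = 0.3338
DIC = [CO2*]/α₀ = 1.210×10^-4 / 0.3338 = 0.3625 mmol/L
[CO3²⁻] = α₂·DIC; α₂ = 0.0001184, so [CO3²⁻] = 0.0001184 × 0.3625 = 4.29×10^-5 mmol/L = 0.0429 μmol/L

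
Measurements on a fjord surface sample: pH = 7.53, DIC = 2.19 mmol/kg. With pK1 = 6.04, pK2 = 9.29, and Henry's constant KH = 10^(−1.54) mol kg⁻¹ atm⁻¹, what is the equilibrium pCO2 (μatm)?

α₀ = 1 / (1 + K1/[H⁺] + K1K2/[H⁺]²) = 1 / (1 + 10^+1.49 + 10^-0.27)
   = 1 / (1 + 30.903 + 0.53703) = 1/32.440 = 0.03083
[CO2*] = α₀ × DIC = 0.03083 × 2.19 = 0.06751 mmol/kg
pCO2 = [CO2*]/KH = 6.751×10^-5 / 2.884×10^-2 = 2340 μatm

pCO2 = 2340 μatm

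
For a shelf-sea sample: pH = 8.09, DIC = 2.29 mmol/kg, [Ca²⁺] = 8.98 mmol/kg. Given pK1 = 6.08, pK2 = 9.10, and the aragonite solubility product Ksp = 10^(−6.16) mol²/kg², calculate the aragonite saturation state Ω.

Ω = 2.62

α₂ = 1 / (1 + [H⁺]/K2 + [H⁺]²/(K1K2)) = 1 / (1 + 10^+1.01 + 10^-1.00)
   = 1 / (1 + 10.233 + 0.10000) = 1/11.333 = 0.08824
[CO3²⁻] = α₂ × DIC = 0.08824 × 2.29 = 0.2021 mmol/kg
Ksp = 10^(−6.16) = 6.918×10^-7
Ω = [Ca²⁺][CO3²⁻]/Ksp = (8.98×10^-3)(2.021×10^-4) / 6.918×10^-7 = 2.62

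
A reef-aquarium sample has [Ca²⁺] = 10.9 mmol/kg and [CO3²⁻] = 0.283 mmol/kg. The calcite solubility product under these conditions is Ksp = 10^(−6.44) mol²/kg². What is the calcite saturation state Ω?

Ω = 8.50

Ksp = 10^(−6.44) = 3.631×10^-7
Ω = [Ca²⁺][CO3²⁻]/Ksp = (10.9×10^-3)(0.283×10^-3) / 3.631×10^-7 = 8.50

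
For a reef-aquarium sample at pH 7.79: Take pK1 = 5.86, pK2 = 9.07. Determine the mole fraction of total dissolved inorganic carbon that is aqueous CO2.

α₀ = 0.0110

α₀ = 1 / (1 + K1/[H⁺] + K1K2/[H⁺]²) = 1 / (1 + 10^+1.93 + 10^+0.65)
   = 1 / (1 + 85.114 + 4.4668) = 1/90.581 = 0.01104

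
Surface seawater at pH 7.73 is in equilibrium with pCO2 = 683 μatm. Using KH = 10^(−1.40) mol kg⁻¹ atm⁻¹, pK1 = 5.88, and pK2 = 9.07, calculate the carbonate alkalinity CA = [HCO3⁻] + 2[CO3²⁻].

CA = 2.10 mmol/kg

[CO2*] = KH · pCO2 = 10^(−1.40) × 683×10^-6 = 2.719×10^-5 mol/kg
α₀ = 1/(1 + K1/[H⁺] + K1K2/[H⁺]²) = 1/(1 + 10^+1.85 + 10^+0.51) = 0.01333
DIC = [CO2*]/α₀ = 2.719×10^-5 / 0.01333 = 2.040 mmol/kg
CA = (α₁ + 2α₂)·DIC = (0.9435 + 2×0.04313) × 2.040 = 2.10 mmol/kg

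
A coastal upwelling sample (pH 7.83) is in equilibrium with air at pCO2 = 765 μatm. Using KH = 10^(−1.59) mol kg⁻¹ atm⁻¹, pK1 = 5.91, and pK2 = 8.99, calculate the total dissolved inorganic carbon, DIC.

DIC = 1.77 mmol/kg

[CO2*] = KH · pCO2 = 10^(−1.59) × 765×10^-6 = 1.966×10^-5 mol/kg
α₀ = 1/(1 + K1/[H⁺] + K1K2/[H⁺]²) = 1/(1 + 10^+1.92 + 10^+0.76) = 0.01112
DIC = [CO2*]/α₀ = 1.966×10^-5 / 0.01112 = 1.77 mmol/kg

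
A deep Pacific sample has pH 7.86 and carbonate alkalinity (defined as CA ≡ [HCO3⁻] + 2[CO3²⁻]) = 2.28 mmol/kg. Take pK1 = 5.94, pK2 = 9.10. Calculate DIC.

DIC = 2.19 mmol/kg

CA = [HCO3⁻] + 2[CO3²⁻] = (α₁ + 2α₂)·DIC
At pH 7.86: [H⁺]/K1 = 10^-1.92 = 0.012023, K2/[H⁺] = 10^-1.24 = 0.057544
α₁ = 1/(1 + 0.012023 + 0.057544) = 1/1.0696 = 0.9350; α₂ = α₁·K2/[H⁺] = 0.05380
α₁ + 2α₂ = 1.0426
DIC = CA / (α₁ + 2α₂) = 2.28 / 1.0426 = 2.19 mmol/kg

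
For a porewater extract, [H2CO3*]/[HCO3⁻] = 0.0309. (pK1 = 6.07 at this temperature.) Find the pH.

From K1 = [H⁺][HCO3⁻]/[H2CO3*]:  pH = pK1 − log₁₀([H2CO3*]/[HCO3⁻])
log₁₀(0.0309) = -1.510
pH = 6.07 − (-1.510) = 7.58

pH = 7.58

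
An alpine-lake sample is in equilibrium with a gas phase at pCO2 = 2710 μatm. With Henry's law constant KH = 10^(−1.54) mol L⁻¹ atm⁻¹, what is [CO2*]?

[CO2*] = 78.2 μmol/L

KH = 10^(−1.54) = 2.884×10^-2 mol L⁻¹ atm⁻¹
[CO2*] = KH · pCO2 = 2.884×10^-2 × 2710×10^-6 atm = 7.82×10^-5 mol/L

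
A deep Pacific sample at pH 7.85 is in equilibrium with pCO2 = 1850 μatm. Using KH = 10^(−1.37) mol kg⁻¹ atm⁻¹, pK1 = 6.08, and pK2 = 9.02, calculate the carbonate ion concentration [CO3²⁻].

[CO2*] = KH · pCO2 = 10^(−1.37) × 1850×10^-6 = 7.892×10^-5 mol/kg
α₀ = 1/(1 + K1/[H⁺] + K1K2/[H⁺]²) = 1/(1 + 10^+1.77 + 10^+0.60) = 0.01566
DIC = [CO2*]/α₀ = 7.892×10^-5 / 0.01566 = 5.040 mmol/kg
[CO3²⁻] = α₂·DIC; α₂ = 0.06234, so [CO3²⁻] = 0.06234 × 5.040 = 0.314 mmol/kg

[CO3²⁻] = 0.314 mmol/kg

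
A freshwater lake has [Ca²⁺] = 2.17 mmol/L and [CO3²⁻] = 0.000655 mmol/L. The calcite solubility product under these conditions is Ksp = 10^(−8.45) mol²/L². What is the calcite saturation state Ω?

Ksp = 10^(−8.45) = 3.548×10^-9
Ω = [Ca²⁺][CO3²⁻]/Ksp = (2.17×10^-3)(0.000655×10^-3) / 3.548×10^-9 = 0.401

Ω = 0.401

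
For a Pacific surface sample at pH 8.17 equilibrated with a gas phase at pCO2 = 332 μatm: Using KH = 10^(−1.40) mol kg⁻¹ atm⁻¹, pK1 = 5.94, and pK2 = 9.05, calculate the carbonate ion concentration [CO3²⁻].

[CO3²⁻] = 0.296 mmol/kg

[CO2*] = KH · pCO2 = 10^(−1.40) × 332×10^-6 = 1.322×10^-5 mol/kg
α₀ = 1/(1 + K1/[H⁺] + K1K2/[H⁺]²) = 1/(1 + 10^+2.23 + 10^+1.35) = 0.005176
DIC = [CO2*]/α₀ = 1.322×10^-5 / 0.005176 = 2.554 mmol/kg
[CO3²⁻] = α₂·DIC; α₂ = 0.1159, so [CO3²⁻] = 0.1159 × 2.554 = 0.296 mmol/kg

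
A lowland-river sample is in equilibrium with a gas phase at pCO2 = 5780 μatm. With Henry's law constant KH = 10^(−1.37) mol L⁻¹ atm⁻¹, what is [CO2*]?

[CO2*] = 247 μmol/L

KH = 10^(−1.37) = 4.266×10^-2 mol L⁻¹ atm⁻¹
[CO2*] = KH · pCO2 = 4.266×10^-2 × 5780×10^-6 atm = 2.47×10^-4 mol/L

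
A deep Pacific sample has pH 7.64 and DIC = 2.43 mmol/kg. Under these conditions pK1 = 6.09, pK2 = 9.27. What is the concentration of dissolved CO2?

α₀ = 1 / (1 + K1/[H⁺] + K1K2/[H⁺]²) = 1 / (1 + 10^+1.55 + 10^-0.08)
   = 1 / (1 + 35.481 + 0.83176) = 1/37.313 = 0.02680
[CO2*] = α₀ × DIC = 0.02680 × 2.43 = 0.0651 mmol/kg

[CO2*] = 0.0651 mmol/kg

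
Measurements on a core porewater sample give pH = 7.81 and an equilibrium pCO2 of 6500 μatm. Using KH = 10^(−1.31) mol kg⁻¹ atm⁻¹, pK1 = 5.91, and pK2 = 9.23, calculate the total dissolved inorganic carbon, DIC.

DIC = 26.6 mmol/kg

[CO2*] = KH · pCO2 = 10^(−1.31) × 6500×10^-6 = 3.184×10^-4 mol/kg
α₀ = 1/(1 + K1/[H⁺] + K1K2/[H⁺]²) = 1/(1 + 10^+1.90 + 10^+0.48) = 0.01198
DIC = [CO2*]/α₀ = 3.184×10^-4 / 0.01198 = 26.6 mmol/kg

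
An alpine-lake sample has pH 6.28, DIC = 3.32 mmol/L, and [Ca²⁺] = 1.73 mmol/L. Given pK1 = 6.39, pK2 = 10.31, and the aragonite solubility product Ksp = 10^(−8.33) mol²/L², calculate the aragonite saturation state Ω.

Ω = 0.0501

α₂ = 1 / (1 + [H⁺]/K2 + [H⁺]²/(K1K2)) = 1 / (1 + 10^+4.03 + 10^+4.14)
   = 1 / (1 + 1.0715×10^4 + 1.3804×10^4) = 1/2.4520×10^4 = 4.078×10^-5
[CO3²⁻] = α₂ × DIC = 4.078×10^-5 × 3.32 = 0.0001354 mmol/L = 0.1354 μmol/L
Ksp = 10^(−8.33) = 4.677×10^-9
Ω = [Ca²⁺][CO3²⁻]/Ksp = (1.73×10^-3)(1.354×10^-7) / 4.677×10^-9 = 0.0501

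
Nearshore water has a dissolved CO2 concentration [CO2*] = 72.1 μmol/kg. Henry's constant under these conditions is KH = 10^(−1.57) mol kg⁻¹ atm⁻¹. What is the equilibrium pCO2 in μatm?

pCO2 = 2680 μatm

KH = 10^(−1.57) = 2.692×10^-2 mol kg⁻¹ atm⁻¹
pCO2 = [CO2*]/KH = 72.1×10^-6 / 2.692×10^-2 = 2.68×10^-3 atm = 2680 μatm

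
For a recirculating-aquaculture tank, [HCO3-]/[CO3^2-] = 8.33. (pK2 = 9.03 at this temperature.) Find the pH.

From K2 = [H⁺][CO3^2-]/[HCO3-]:  pH = pK2 − log₁₀([HCO3-]/[CO3^2-])
log₁₀(8.33) = +0.921
pH = 9.03 − (+0.921) = 8.11

pH = 8.11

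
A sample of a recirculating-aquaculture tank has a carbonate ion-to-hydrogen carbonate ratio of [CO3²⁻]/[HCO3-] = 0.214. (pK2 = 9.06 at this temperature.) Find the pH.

From K2 = [H⁺][CO3²⁻]/[HCO3-]:  pH = pK2 + log₁₀([CO3²⁻]/[HCO3-])
log₁₀(0.214) = -0.670
pH = 9.06 + (-0.670) = 8.39

pH = 8.39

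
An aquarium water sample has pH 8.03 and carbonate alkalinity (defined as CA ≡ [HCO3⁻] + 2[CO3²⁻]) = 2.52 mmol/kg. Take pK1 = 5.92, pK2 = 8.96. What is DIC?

CA = [HCO3⁻] + 2[CO3²⁻] = (α₁ + 2α₂)·DIC
At pH 8.03: [H⁺]/K1 = 10^-2.11 = 0.0077625, K2/[H⁺] = 10^-0.93 = 0.11749
α₁ = 1/(1 + 0.0077625 + 0.11749) = 1/1.1253 = 0.8887; α₂ = α₁·K2/[H⁺] = 0.1044
α₁ + 2α₂ = 1.0975
DIC = CA / (α₁ + 2α₂) = 2.52 / 1.0975 = 2.30 mmol/kg

DIC = 2.30 mmol/kg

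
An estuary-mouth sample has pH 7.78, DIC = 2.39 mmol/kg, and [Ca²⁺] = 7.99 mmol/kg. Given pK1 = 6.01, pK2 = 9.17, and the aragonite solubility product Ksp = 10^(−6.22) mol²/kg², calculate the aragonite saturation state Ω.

α₂ = 1 / (1 + [H⁺]/K2 + [H⁺]²/(K1K2)) = 1 / (1 + 10^+1.39 + 10^-0.38)
   = 1 / (1 + 24.547 + 0.41687) = 1/25.964 = 0.03851
[CO3²⁻] = α₂ × DIC = 0.03851 × 2.39 = 0.09205 mmol/kg
Ksp = 10^(−6.22) = 6.026×10^-7
Ω = [Ca²⁺][CO3²⁻]/Ksp = (7.99×10^-3)(9.205×10^-5) / 6.026×10^-7 = 1.22

Ω = 1.22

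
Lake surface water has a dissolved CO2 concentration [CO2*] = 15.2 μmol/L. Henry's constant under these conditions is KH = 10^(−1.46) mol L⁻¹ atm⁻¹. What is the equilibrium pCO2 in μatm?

KH = 10^(−1.46) = 3.467×10^-2 mol L⁻¹ atm⁻¹
pCO2 = [CO2*]/KH = 15.2×10^-6 / 3.467×10^-2 = 4.38×10^-4 atm = 438 μatm

pCO2 = 438 μatm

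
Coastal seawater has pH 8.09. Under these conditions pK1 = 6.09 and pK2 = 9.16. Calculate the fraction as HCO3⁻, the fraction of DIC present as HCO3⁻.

α₁ = 1 / (1 + [H⁺]/K1 + K2/[H⁺]) = 1 / (1 + 10^-2.00 + 10^-1.07)
   = 1 / (1 + 0.010000 + 0.085114) = 1/1.0951 = 0.9131

α₁ = 0.913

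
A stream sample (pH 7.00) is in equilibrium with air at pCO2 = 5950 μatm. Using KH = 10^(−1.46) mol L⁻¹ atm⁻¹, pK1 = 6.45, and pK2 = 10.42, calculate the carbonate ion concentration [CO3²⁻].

[CO2*] = KH · pCO2 = 10^(−1.46) × 5950×10^-6 = 2.063×10^-4 mol/L
α₀ = 1/(1 + K1/[H⁺] + K1K2/[H⁺]²) = 1/(1 + 10^+0.55 + 10^-2.87) = 0.2198
DIC = [CO2*]/α₀ = 2.063×10^-4 / 0.2198 = 0.9386 mmol/L
[CO3²⁻] = α₂·DIC; α₂ = 0.0002965, so [CO3²⁻] = 0.0002965 × 0.9386 = 0.000278 mmol/L = 0.278 μmol/L

[CO3²⁻] = 0.278 μmol/L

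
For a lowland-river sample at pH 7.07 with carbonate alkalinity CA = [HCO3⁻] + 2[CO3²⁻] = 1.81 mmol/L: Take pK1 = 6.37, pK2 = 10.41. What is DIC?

DIC = 2.17 mmol/L

CA = [HCO3⁻] + 2[CO3²⁻] = (α₁ + 2α₂)·DIC
At pH 7.07: [H⁺]/K1 = 10^-0.70 = 0.19953, K2/[H⁺] = 10^-3.34 = 0.00045709
α₁ = 1/(1 + 0.19953 + 0.00045709) = 1/1.2000 = 0.8333; α₂ = α₁·K2/[H⁺] = 0.0003809
α₁ + 2α₂ = 0.8341
DIC = CA / (α₁ + 2α₂) = 1.81 / 0.8341 = 2.17 mmol/L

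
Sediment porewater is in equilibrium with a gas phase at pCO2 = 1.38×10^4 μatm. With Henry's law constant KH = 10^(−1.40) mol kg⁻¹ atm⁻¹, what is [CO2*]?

KH = 10^(−1.40) = 3.981×10^-2 mol kg⁻¹ atm⁻¹
[CO2*] = KH · pCO2 = 3.981×10^-2 × 1.38×10^4×10^-6 atm = 5.49×10^-4 mol/kg

[CO2*] = 549 μmol/kg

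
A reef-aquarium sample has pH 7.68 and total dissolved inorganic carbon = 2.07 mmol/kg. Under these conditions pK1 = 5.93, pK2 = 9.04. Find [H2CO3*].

[CO2*] = 0.0347 mmol/kg

α₀ = 1 / (1 + K1/[H⁺] + K1K2/[H⁺]²) = 1 / (1 + 10^+1.75 + 10^+0.39)
   = 1 / (1 + 56.234 + 2.4547) = 1/59.689 = 0.01675
[CO2*] = α₀ × DIC = 0.01675 × 2.07 = 0.0347 mmol/kg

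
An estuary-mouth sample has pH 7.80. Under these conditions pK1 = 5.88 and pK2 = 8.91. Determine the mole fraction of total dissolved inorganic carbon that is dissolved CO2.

α₀ = 0.0110

α₀ = 1 / (1 + K1/[H⁺] + K1K2/[H⁺]²) = 1 / (1 + 10^+1.92 + 10^+0.81)
   = 1 / (1 + 83.176 + 6.4565) = 1/90.633 = 0.01103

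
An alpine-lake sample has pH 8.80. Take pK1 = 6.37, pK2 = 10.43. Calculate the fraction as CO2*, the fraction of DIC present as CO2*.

α₀ = 0.00362

α₀ = 1 / (1 + K1/[H⁺] + K1K2/[H⁺]²) = 1 / (1 + 10^+2.43 + 10^+0.80)
   = 1 / (1 + 269.15 + 6.3096) = 1/276.46 = 0.003617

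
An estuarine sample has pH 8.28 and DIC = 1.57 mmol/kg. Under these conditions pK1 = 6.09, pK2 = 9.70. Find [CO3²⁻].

α₂ = 1 / (1 + [H⁺]/K2 + [H⁺]²/(K1K2)) = 1 / (1 + 10^+1.42 + 10^-0.77)
   = 1 / (1 + 26.303 + 0.16982) = 1/27.473 = 0.03640
[CO3²⁻] = α₂ × DIC = 0.03640 × 1.57 = 0.0571 mmol/kg

[CO3²⁻] = 0.0571 mmol/kg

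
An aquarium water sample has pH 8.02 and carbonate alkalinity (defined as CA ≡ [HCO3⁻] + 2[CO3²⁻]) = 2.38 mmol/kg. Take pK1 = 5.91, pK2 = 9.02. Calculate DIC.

CA = [HCO3⁻] + 2[CO3²⁻] = (α₁ + 2α₂)·DIC
At pH 8.02: [H⁺]/K1 = 10^-2.11 = 0.0077625, K2/[H⁺] = 10^-1.00 = 0.10000
α₁ = 1/(1 + 0.0077625 + 0.10000) = 1/1.1078 = 0.9027; α₂ = α₁·K2/[H⁺] = 0.09027
α₁ + 2α₂ = 1.0833
DIC = CA / (α₁ + 2α₂) = 2.38 / 1.0833 = 2.20 mmol/kg

DIC = 2.20 mmol/kg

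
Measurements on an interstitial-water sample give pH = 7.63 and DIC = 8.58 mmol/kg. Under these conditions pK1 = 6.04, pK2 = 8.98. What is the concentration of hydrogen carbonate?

α₁ = 1 / (1 + [H⁺]/K1 + K2/[H⁺]) = 1 / (1 + 10^-1.59 + 10^-1.35)
   = 1 / (1 + 0.025704 + 0.044668) = 1/1.0704 = 0.9343
[HCO3⁻] = α₁ × DIC = 0.9343 × 8.58 = 8.02 mmol/kg

[HCO3⁻] = 8.02 mmol/kg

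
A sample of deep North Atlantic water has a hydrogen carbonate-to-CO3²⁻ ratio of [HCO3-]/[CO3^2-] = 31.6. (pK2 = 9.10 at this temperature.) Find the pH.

From K2 = [H⁺][CO3^2-]/[HCO3-]:  pH = pK2 − log₁₀([HCO3-]/[CO3^2-])
log₁₀(31.6) = +1.500
pH = 9.10 − (+1.500) = 7.60

pH = 7.60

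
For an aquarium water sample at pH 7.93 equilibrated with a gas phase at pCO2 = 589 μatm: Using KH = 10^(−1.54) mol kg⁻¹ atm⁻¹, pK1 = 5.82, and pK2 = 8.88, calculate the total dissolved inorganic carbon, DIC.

[CO2*] = KH · pCO2 = 10^(−1.54) × 589×10^-6 = 1.699×10^-5 mol/kg
α₀ = 1/(1 + K1/[H⁺] + K1K2/[H⁺]²) = 1/(1 + 10^+2.11 + 10^+1.16) = 0.006931
DIC = [CO2*]/α₀ = 1.699×10^-5 / 0.006931 = 2.45 mmol/kg

DIC = 2.45 mmol/kg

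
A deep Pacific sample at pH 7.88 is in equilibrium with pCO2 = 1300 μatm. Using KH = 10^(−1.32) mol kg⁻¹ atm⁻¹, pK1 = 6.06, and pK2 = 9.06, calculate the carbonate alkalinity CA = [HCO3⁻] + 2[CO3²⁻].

[CO2*] = KH · pCO2 = 10^(−1.32) × 1300×10^-6 = 6.222×10^-5 mol/kg
α₀ = 1/(1 + K1/[H⁺] + K1K2/[H⁺]²) = 1/(1 + 10^+1.82 + 10^+0.64) = 0.01400
DIC = [CO2*]/α₀ = 6.222×10^-5 / 0.01400 = 4.445 mmol/kg
CA = (α₁ + 2α₂)·DIC = (0.9249 + 2×0.06111) × 4.445 = 4.65 mmol/kg

CA = 4.65 mmol/kg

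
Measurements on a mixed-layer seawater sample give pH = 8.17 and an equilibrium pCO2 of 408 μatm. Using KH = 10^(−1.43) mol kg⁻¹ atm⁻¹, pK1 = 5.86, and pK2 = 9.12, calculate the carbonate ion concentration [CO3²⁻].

[CO3²⁻] = 0.347 mmol/kg

[CO2*] = KH · pCO2 = 10^(−1.43) × 408×10^-6 = 1.516×10^-5 mol/kg
α₀ = 1/(1 + K1/[H⁺] + K1K2/[H⁺]²) = 1/(1 + 10^+2.31 + 10^+1.36) = 0.004384
DIC = [CO2*]/α₀ = 1.516×10^-5 / 0.004384 = 3.457 mmol/kg
[CO3²⁻] = α₂·DIC; α₂ = 0.1004, so [CO3²⁻] = 0.1004 × 3.457 = 0.347 mmol/kg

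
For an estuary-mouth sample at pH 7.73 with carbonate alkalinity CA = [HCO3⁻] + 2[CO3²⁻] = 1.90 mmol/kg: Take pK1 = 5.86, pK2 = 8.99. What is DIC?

DIC = 1.83 mmol/kg

CA = [HCO3⁻] + 2[CO3²⁻] = (α₁ + 2α₂)·DIC
At pH 7.73: [H⁺]/K1 = 10^-1.87 = 0.013490, K2/[H⁺] = 10^-1.26 = 0.054954
α₁ = 1/(1 + 0.013490 + 0.054954) = 1/1.0684 = 0.9359; α₂ = α₁·K2/[H⁺] = 0.05143
α₁ + 2α₂ = 1.0388
DIC = CA / (α₁ + 2α₂) = 1.90 / 1.0388 = 1.83 mmol/kg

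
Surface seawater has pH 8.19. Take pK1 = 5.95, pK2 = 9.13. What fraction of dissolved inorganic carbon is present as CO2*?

α₀ = 1 / (1 + K1/[H⁺] + K1K2/[H⁺]²) = 1 / (1 + 10^+2.24 + 10^+1.30)
   = 1 / (1 + 173.78 + 19.953) = 1/194.73 = 0.005135

α₀ = 0.00514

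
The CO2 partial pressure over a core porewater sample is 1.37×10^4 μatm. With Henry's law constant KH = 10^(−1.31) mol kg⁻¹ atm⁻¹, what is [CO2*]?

KH = 10^(−1.31) = 4.898×10^-2 mol kg⁻¹ atm⁻¹
[CO2*] = KH · pCO2 = 4.898×10^-2 × 1.37×10^4×10^-6 atm = 6.71×10^-4 mol/kg

[CO2*] = 671 μmol/kg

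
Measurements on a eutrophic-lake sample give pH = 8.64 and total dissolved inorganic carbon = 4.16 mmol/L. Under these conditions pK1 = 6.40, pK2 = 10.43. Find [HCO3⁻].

α₁ = 1 / (1 + [H⁺]/K1 + K2/[H⁺]) = 1 / (1 + 10^-2.24 + 10^-1.79)
   = 1 / (1 + 0.0057544 + 0.016218) = 1/1.0220 = 0.9785
[HCO3⁻] = α₁ × DIC = 0.9785 × 4.16 = 4.07 mmol/L

[HCO3⁻] = 4.07 mmol/L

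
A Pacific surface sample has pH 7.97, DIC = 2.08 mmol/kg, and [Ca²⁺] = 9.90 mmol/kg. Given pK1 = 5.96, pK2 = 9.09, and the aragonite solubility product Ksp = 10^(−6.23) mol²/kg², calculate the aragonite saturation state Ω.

α₂ = 1 / (1 + [H⁺]/K2 + [H⁺]²/(K1K2)) = 1 / (1 + 10^+1.12 + 10^-0.89)
   = 1 / (1 + 13.183 + 0.12882) = 1/14.311 = 0.06987
[CO3²⁻] = α₂ × DIC = 0.06987 × 2.08 = 0.1453 mmol/kg
Ksp = 10^(−6.23) = 5.888×10^-7
Ω = [Ca²⁺][CO3²⁻]/Ksp = (9.90×10^-3)(1.453×10^-4) / 5.888×10^-7 = 2.44

Ω = 2.44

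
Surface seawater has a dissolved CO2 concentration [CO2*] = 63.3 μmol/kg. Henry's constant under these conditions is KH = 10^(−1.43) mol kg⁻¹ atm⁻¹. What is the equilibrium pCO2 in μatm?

KH = 10^(−1.43) = 3.715×10^-2 mol kg⁻¹ atm⁻¹
pCO2 = [CO2*]/KH = 63.3×10^-6 / 3.715×10^-2 = 1.70×10^-3 atm = 1700 μatm

pCO2 = 1700 μatm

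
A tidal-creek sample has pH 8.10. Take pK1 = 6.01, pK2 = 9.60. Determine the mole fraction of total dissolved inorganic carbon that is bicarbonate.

α₁ = 0.962

α₁ = 1 / (1 + [H⁺]/K1 + K2/[H⁺]) = 1 / (1 + 10^-2.09 + 10^-1.50)
   = 1 / (1 + 0.0081283 + 0.031623) = 1/1.0398 = 0.9618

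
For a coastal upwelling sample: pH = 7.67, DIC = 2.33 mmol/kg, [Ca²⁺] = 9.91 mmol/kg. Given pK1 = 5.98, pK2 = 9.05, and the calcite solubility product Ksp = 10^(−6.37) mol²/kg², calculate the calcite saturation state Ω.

α₂ = 1 / (1 + [H⁺]/K2 + [H⁺]²/(K1K2)) = 1 / (1 + 10^+1.38 + 10^-0.31)
   = 1 / (1 + 23.988 + 0.48978) = 1/25.478 = 0.03925
[CO3²⁻] = α₂ × DIC = 0.03925 × 2.33 = 0.09145 mmol/kg
Ksp = 10^(−6.37) = 4.266×10^-7
Ω = [Ca²⁺][CO3²⁻]/Ksp = (9.91×10^-3)(9.145×10^-5) / 4.266×10^-7 = 2.12

Ω = 2.12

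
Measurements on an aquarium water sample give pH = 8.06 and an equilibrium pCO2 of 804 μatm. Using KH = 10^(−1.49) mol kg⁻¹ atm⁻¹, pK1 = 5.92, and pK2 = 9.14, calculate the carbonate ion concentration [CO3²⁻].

[CO2*] = KH · pCO2 = 10^(−1.49) × 804×10^-6 = 2.602×10^-5 mol/kg
α₀ = 1/(1 + K1/[H⁺] + K1K2/[H⁺]²) = 1/(1 + 10^+2.14 + 10^+1.06) = 0.006644
DIC = [CO2*]/α₀ = 2.602×10^-5 / 0.006644 = 3.916 mmol/kg
[CO3²⁻] = α₂·DIC; α₂ = 0.07628, so [CO3²⁻] = 0.07628 × 3.916 = 0.299 mmol/kg

[CO3²⁻] = 0.299 mmol/kg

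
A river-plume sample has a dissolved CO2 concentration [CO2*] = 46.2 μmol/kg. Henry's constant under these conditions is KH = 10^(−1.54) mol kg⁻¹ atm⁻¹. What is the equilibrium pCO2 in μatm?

pCO2 = 1600 μatm

KH = 10^(−1.54) = 2.884×10^-2 mol kg⁻¹ atm⁻¹
pCO2 = [CO2*]/KH = 46.2×10^-6 / 2.884×10^-2 = 1.60×10^-3 atm = 1600 μatm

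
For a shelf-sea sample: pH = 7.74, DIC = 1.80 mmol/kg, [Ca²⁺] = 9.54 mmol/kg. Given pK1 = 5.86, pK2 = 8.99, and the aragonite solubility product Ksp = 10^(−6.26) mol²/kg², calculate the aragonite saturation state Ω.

α₂ = 1 / (1 + [H⁺]/K2 + [H⁺]²/(K1K2)) = 1 / (1 + 10^+1.25 + 10^-0.63)
   = 1 / (1 + 17.783 + 0.23442) = 1/19.017 = 0.05258
[CO3²⁻] = α₂ × DIC = 0.05258 × 1.80 = 0.09465 mmol/kg
Ksp = 10^(−6.26) = 5.495×10^-7
Ω = [Ca²⁺][CO3²⁻]/Ksp = (9.54×10^-3)(9.465×10^-5) / 5.495×10^-7 = 1.64

Ω = 1.64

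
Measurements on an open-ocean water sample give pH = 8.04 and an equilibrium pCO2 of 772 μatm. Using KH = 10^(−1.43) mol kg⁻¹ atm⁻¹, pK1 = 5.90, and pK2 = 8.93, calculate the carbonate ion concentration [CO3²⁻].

[CO2*] = KH · pCO2 = 10^(−1.43) × 772×10^-6 = 2.868×10^-5 mol/kg
α₀ = 1/(1 + K1/[H⁺] + K1K2/[H⁺]²) = 1/(1 + 10^+2.14 + 10^+1.25) = 0.006377
DIC = [CO2*]/α₀ = 2.868×10^-5 / 0.006377 = 4.498 mmol/kg
[CO3²⁻] = α₂·DIC; α₂ = 0.1134, so [CO3²⁻] = 0.1134 × 4.498 = 0.510 mmol/kg

[CO3²⁻] = 0.510 mmol/kg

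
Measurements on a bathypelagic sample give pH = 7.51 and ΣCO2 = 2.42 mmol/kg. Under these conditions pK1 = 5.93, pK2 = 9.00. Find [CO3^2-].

α₂ = 1 / (1 + [H⁺]/K2 + [H⁺]²/(K1K2)) = 1 / (1 + 10^+1.49 + 10^-0.09)
   = 1 / (1 + 30.903 + 0.81283) = 1/32.716 = 0.03057
[CO3²⁻] = α₂ × DIC = 0.03057 × 2.42 = 0.0740 mmol/kg

[CO3²⁻] = 0.0740 mmol/kg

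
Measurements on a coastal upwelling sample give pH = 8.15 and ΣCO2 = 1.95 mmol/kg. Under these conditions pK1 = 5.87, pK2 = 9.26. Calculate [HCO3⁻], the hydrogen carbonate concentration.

α₁ = 1 / (1 + [H⁺]/K1 + K2/[H⁺]) = 1 / (1 + 10^-2.28 + 10^-1.11)
   = 1 / (1 + 0.0052481 + 0.077625) = 1/1.0829 = 0.9235
[HCO3⁻] = α₁ × DIC = 0.9235 × 1.95 = 1.80 mmol/kg

[HCO3⁻] = 1.80 mmol/kg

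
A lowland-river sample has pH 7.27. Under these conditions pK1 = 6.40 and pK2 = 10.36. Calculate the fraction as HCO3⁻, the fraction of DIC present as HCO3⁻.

α₁ = 0.881

α₁ = 1 / (1 + [H⁺]/K1 + K2/[H⁺]) = 1 / (1 + 10^-0.87 + 10^-3.09)
   = 1 / (1 + 0.13490 + 0.00081283) = 1/1.1357 = 0.8805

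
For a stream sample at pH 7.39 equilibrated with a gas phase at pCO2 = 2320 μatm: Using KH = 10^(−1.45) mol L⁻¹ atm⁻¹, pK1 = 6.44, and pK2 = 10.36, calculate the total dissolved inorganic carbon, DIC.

DIC = 0.817 mmol/L

[CO2*] = KH · pCO2 = 10^(−1.45) × 2320×10^-6 = 8.232×10^-5 mol/L
α₀ = 1/(1 + K1/[H⁺] + K1K2/[H⁺]²) = 1/(1 + 10^+0.95 + 10^-2.02) = 0.1008
DIC = [CO2*]/α₀ = 8.232×10^-5 / 0.1008 = 0.817 mmol/L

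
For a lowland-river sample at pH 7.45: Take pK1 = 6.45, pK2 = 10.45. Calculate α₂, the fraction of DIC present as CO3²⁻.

α₂ = 1 / (1 + [H⁺]/K2 + [H⁺]²/(K1K2)) = 1 / (1 + 10^+3.00 + 10^+2.00)
   = 1 / (1 + 1000.0 + 100.00) = 1/1101.0 = 0.0009083

α₂ = 0.000908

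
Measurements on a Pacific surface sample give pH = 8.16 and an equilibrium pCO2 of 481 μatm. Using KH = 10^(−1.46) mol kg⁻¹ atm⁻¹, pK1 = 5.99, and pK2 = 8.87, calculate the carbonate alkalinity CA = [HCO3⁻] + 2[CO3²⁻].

CA = 3.43 mmol/kg

[CO2*] = KH · pCO2 = 10^(−1.46) × 481×10^-6 = 1.668×10^-5 mol/kg
α₀ = 1/(1 + K1/[H⁺] + K1K2/[H⁺]²) = 1/(1 + 10^+2.17 + 10^+1.46) = 0.005626
DIC = [CO2*]/α₀ = 1.668×10^-5 / 0.005626 = 2.965 mmol/kg
CA = (α₁ + 2α₂)·DIC = (0.8321 + 2×0.1623) × 2.965 = 3.43 mmol/kg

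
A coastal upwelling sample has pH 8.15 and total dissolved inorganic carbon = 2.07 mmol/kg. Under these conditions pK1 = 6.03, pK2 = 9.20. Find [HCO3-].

[HCO3⁻] = 1.89 mmol/kg

α₁ = 1 / (1 + [H⁺]/K1 + K2/[H⁺]) = 1 / (1 + 10^-2.12 + 10^-1.05)
   = 1 / (1 + 0.0075858 + 0.089125) = 1/1.0967 = 0.9118
[HCO3⁻] = α₁ × DIC = 0.9118 × 2.07 = 1.89 mmol/kg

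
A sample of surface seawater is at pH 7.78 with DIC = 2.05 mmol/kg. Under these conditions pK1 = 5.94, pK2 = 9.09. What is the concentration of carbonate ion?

α₂ = 1 / (1 + [H⁺]/K2 + [H⁺]²/(K1K2)) = 1 / (1 + 10^+1.31 + 10^-0.53)
   = 1 / (1 + 20.417 + 0.29512) = 1/21.713 = 0.04606
[CO3²⁻] = α₂ × DIC = 0.04606 × 2.05 = 0.0944 mmol/kg

[CO3²⁻] = 0.0944 mmol/kg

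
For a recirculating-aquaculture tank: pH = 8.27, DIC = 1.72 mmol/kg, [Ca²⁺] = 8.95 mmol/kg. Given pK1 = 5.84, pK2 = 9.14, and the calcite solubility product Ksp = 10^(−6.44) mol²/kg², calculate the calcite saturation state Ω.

α₂ = 1 / (1 + [H⁺]/K2 + [H⁺]²/(K1K2)) = 1 / (1 + 10^+0.87 + 10^-1.56)
   = 1 / (1 + 7.4131 + 0.027542) = 1/8.4406 = 0.1185
[CO3²⁻] = α₂ × DIC = 0.1185 × 1.72 = 0.2038 mmol/kg
Ksp = 10^(−6.44) = 3.631×10^-7
Ω = [Ca²⁺][CO3²⁻]/Ksp = (8.95×10^-3)(2.038×10^-4) / 3.631×10^-7 = 5.02

Ω = 5.02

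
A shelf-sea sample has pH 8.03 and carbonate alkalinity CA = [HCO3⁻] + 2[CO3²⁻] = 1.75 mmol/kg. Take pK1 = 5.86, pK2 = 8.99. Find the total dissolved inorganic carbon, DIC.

CA = [HCO3⁻] + 2[CO3²⁻] = (α₁ + 2α₂)·DIC
At pH 8.03: [H⁺]/K1 = 10^-2.17 = 0.0067608, K2/[H⁺] = 10^-0.96 = 0.10965
α₁ = 1/(1 + 0.0067608 + 0.10965) = 1/1.1164 = 0.8957; α₂ = α₁·K2/[H⁺] = 0.09821
α₁ + 2α₂ = 1.0922
DIC = CA / (α₁ + 2α₂) = 1.75 / 1.0922 = 1.60 mmol/kg

DIC = 1.60 mmol/kg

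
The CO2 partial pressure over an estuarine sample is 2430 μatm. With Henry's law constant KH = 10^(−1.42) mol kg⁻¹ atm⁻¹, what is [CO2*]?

KH = 10^(−1.42) = 3.802×10^-2 mol kg⁻¹ atm⁻¹
[CO2*] = KH · pCO2 = 3.802×10^-2 × 2430×10^-6 atm = 9.24×10^-5 mol/kg

[CO2*] = 92.4 μmol/kg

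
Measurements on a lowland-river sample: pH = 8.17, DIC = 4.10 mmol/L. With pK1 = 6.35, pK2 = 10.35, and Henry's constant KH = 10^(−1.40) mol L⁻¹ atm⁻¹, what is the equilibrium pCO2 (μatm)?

pCO2 = 1530 μatm

α₀ = 1 / (1 + K1/[H⁺] + K1K2/[H⁺]²) = 1 / (1 + 10^+1.82 + 10^-0.36)
   = 1 / (1 + 66.069 + 0.43652) = 1/67.506 = 0.01481
[CO2*] = α₀ × DIC = 0.01481 × 4.10 = 0.06074 mmol/L
pCO2 = [CO2*]/KH = 6.074×10^-5 / 3.981×10^-2 = 1530 μatm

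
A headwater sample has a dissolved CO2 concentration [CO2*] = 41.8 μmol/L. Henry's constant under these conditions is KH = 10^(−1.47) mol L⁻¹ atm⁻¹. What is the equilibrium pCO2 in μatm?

pCO2 = 1230 μatm

KH = 10^(−1.47) = 3.388×10^-2 mol L⁻¹ atm⁻¹
pCO2 = [CO2*]/KH = 41.8×10^-6 / 3.388×10^-2 = 1.23×10^-3 atm = 1230 μatm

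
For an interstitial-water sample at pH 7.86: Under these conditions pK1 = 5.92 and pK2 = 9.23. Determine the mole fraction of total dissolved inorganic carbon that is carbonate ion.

α₂ = 1 / (1 + [H⁺]/K2 + [H⁺]²/(K1K2)) = 1 / (1 + 10^+1.37 + 10^-0.57)
   = 1 / (1 + 23.442 + 0.26915) = 1/24.711 = 0.04047

α₂ = 0.0405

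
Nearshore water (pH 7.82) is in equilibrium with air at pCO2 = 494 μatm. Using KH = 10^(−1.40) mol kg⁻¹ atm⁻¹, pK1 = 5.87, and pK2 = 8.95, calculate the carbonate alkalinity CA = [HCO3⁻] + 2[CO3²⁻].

[CO2*] = KH · pCO2 = 10^(−1.40) × 494×10^-6 = 1.967×10^-5 mol/kg
α₀ = 1/(1 + K1/[H⁺] + K1K2/[H⁺]²) = 1/(1 + 10^+1.95 + 10^+0.82) = 0.01034
DIC = [CO2*]/α₀ = 1.967×10^-5 / 0.01034 = 1.902 mmol/kg
CA = (α₁ + 2α₂)·DIC = (0.9214 + 2×0.06830) × 1.902 = 2.01 mmol/kg

CA = 2.01 mmol/kg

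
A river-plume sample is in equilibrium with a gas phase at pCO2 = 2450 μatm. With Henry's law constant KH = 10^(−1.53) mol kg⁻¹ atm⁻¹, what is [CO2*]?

KH = 10^(−1.53) = 2.951×10^-2 mol kg⁻¹ atm⁻¹
[CO2*] = KH · pCO2 = 2.951×10^-2 × 2450×10^-6 atm = 7.23×10^-5 mol/kg

[CO2*] = 72.3 μmol/kg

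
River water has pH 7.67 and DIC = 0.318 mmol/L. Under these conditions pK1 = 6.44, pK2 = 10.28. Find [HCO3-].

[HCO3⁻] = 0.300 mmol/L

α₁ = 1 / (1 + [H⁺]/K1 + K2/[H⁺]) = 1 / (1 + 10^-1.23 + 10^-2.61)
   = 1 / (1 + 0.058884 + 0.0024547) = 1/1.0613 = 0.9422
[HCO3⁻] = α₁ × DIC = 0.9422 × 0.318 = 0.300 mmol/L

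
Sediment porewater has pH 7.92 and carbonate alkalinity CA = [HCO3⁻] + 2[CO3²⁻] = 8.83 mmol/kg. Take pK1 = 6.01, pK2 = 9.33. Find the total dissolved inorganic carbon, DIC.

DIC = 8.61 mmol/kg

CA = [HCO3⁻] + 2[CO3²⁻] = (α₁ + 2α₂)·DIC
At pH 7.92: [H⁺]/K1 = 10^-1.91 = 0.012303, K2/[H⁺] = 10^-1.41 = 0.038905
α₁ = 1/(1 + 0.012303 + 0.038905) = 1/1.0512 = 0.9513; α₂ = α₁·K2/[H⁺] = 0.03701
α₁ + 2α₂ = 1.0253
DIC = CA / (α₁ + 2α₂) = 8.83 / 1.0253 = 8.61 mmol/kg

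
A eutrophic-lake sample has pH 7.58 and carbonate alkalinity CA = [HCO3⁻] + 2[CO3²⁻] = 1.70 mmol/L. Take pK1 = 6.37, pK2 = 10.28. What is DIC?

CA = [HCO3⁻] + 2[CO3²⁻] = (α₁ + 2α₂)·DIC
At pH 7.58: [H⁺]/K1 = 10^-1.21 = 0.061660, K2/[H⁺] = 10^-2.70 = 0.0019953
α₁ = 1/(1 + 0.061660 + 0.0019953) = 1/1.0637 = 0.9402; α₂ = α₁·K2/[H⁺] = 0.001876
α₁ + 2α₂ = 0.9439
DIC = CA / (α₁ + 2α₂) = 1.70 / 0.9439 = 1.80 mmol/L

DIC = 1.80 mmol/L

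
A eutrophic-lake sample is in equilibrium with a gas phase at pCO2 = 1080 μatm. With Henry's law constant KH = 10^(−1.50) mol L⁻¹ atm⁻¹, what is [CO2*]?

[CO2*] = 34.2 μmol/L

KH = 10^(−1.50) = 3.162×10^-2 mol L⁻¹ atm⁻¹
[CO2*] = KH · pCO2 = 3.162×10^-2 × 1080×10^-6 atm = 3.42×10^-5 mol/L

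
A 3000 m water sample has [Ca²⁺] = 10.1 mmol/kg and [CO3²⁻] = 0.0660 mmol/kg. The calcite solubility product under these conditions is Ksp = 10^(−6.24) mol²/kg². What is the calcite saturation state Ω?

Ksp = 10^(−6.24) = 5.754×10^-7
Ω = [Ca²⁺][CO3²⁻]/Ksp = (10.1×10^-3)(0.0660×10^-3) / 5.754×10^-7 = 1.16

Ω = 1.16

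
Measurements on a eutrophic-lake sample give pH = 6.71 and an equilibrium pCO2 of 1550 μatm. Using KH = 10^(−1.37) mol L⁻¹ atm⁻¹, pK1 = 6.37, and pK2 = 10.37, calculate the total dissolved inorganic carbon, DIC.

DIC = 0.211 mmol/L

[CO2*] = KH · pCO2 = 10^(−1.37) × 1550×10^-6 = 6.612×10^-5 mol/L
α₀ = 1/(1 + K1/[H⁺] + K1K2/[H⁺]²) = 1/(1 + 10^+0.34 + 10^-3.32) = 0.3137
DIC = [CO2*]/α₀ = 6.612×10^-5 / 0.3137 = 0.211 mmol/L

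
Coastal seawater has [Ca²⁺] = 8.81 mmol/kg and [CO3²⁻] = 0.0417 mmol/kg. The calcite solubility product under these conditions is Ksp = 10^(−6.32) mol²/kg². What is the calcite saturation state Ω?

Ω = 0.768

Ksp = 10^(−6.32) = 4.786×10^-7
Ω = [Ca²⁺][CO3²⁻]/Ksp = (8.81×10^-3)(0.0417×10^-3) / 4.786×10^-7 = 0.768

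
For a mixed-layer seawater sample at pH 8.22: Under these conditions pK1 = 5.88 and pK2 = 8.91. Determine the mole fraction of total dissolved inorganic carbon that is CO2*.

α₀ = 1 / (1 + K1/[H⁺] + K1K2/[H⁺]²) = 1 / (1 + 10^+2.34 + 10^+1.65)
   = 1 / (1 + 218.78 + 44.668) = 1/264.44 = 0.003782

α₀ = 0.00378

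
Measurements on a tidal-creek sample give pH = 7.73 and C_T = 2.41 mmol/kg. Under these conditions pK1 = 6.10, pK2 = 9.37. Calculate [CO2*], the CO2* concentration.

α₀ = 1 / (1 + K1/[H⁺] + K1K2/[H⁺]²) = 1 / (1 + 10^+1.63 + 10^-0.01)
   = 1 / (1 + 42.658 + 0.97724) = 1/44.635 = 0.02240
[CO2*] = α₀ × DIC = 0.02240 × 2.41 = 0.0540 mmol/kg

[CO2*] = 0.0540 mmol/kg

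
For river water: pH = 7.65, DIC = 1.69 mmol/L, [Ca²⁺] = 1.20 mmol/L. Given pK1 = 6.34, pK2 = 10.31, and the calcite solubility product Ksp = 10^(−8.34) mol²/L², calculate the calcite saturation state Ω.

Ω = 0.923

α₂ = 1 / (1 + [H⁺]/K2 + [H⁺]²/(K1K2)) = 1 / (1 + 10^+2.66 + 10^+1.35)
   = 1 / (1 + 457.09 + 22.387) = 1/480.48 = 0.002081
[CO3²⁻] = α₂ × DIC = 0.002081 × 1.69 = 0.003517 mmol/L = 3.517 μmol/L
Ksp = 10^(−8.34) = 4.571×10^-9
Ω = [Ca²⁺][CO3²⁻]/Ksp = (1.20×10^-3)(3.517×10^-6) / 4.571×10^-9 = 0.923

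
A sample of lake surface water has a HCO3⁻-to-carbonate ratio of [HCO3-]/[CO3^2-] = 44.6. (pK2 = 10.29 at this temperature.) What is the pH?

pH = 8.64

From K2 = [H⁺][CO3^2-]/[HCO3-]:  pH = pK2 − log₁₀([HCO3-]/[CO3^2-])
log₁₀(44.6) = +1.649
pH = 10.29 − (+1.649) = 8.64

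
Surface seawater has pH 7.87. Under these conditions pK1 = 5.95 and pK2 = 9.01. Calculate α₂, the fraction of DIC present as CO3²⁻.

α₂ = 0.0668

α₂ = 1 / (1 + [H⁺]/K2 + [H⁺]²/(K1K2)) = 1 / (1 + 10^+1.14 + 10^-0.78)
   = 1 / (1 + 13.804 + 0.16596) = 1/14.970 = 0.06680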